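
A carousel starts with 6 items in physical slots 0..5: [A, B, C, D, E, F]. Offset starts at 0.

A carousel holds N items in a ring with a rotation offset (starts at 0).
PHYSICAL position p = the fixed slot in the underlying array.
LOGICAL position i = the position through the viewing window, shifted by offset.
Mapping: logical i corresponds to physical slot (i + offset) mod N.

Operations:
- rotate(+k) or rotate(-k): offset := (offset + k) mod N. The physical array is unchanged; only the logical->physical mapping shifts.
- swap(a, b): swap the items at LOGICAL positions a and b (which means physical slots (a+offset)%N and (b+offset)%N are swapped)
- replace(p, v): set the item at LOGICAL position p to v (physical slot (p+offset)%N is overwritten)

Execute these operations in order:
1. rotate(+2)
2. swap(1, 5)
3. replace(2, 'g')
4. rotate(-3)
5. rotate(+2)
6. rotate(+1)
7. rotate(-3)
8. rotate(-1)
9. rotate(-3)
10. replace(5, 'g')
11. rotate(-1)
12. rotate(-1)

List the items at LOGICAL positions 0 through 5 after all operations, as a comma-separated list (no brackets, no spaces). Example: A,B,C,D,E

After op 1 (rotate(+2)): offset=2, physical=[A,B,C,D,E,F], logical=[C,D,E,F,A,B]
After op 2 (swap(1, 5)): offset=2, physical=[A,D,C,B,E,F], logical=[C,B,E,F,A,D]
After op 3 (replace(2, 'g')): offset=2, physical=[A,D,C,B,g,F], logical=[C,B,g,F,A,D]
After op 4 (rotate(-3)): offset=5, physical=[A,D,C,B,g,F], logical=[F,A,D,C,B,g]
After op 5 (rotate(+2)): offset=1, physical=[A,D,C,B,g,F], logical=[D,C,B,g,F,A]
After op 6 (rotate(+1)): offset=2, physical=[A,D,C,B,g,F], logical=[C,B,g,F,A,D]
After op 7 (rotate(-3)): offset=5, physical=[A,D,C,B,g,F], logical=[F,A,D,C,B,g]
After op 8 (rotate(-1)): offset=4, physical=[A,D,C,B,g,F], logical=[g,F,A,D,C,B]
After op 9 (rotate(-3)): offset=1, physical=[A,D,C,B,g,F], logical=[D,C,B,g,F,A]
After op 10 (replace(5, 'g')): offset=1, physical=[g,D,C,B,g,F], logical=[D,C,B,g,F,g]
After op 11 (rotate(-1)): offset=0, physical=[g,D,C,B,g,F], logical=[g,D,C,B,g,F]
After op 12 (rotate(-1)): offset=5, physical=[g,D,C,B,g,F], logical=[F,g,D,C,B,g]

Answer: F,g,D,C,B,g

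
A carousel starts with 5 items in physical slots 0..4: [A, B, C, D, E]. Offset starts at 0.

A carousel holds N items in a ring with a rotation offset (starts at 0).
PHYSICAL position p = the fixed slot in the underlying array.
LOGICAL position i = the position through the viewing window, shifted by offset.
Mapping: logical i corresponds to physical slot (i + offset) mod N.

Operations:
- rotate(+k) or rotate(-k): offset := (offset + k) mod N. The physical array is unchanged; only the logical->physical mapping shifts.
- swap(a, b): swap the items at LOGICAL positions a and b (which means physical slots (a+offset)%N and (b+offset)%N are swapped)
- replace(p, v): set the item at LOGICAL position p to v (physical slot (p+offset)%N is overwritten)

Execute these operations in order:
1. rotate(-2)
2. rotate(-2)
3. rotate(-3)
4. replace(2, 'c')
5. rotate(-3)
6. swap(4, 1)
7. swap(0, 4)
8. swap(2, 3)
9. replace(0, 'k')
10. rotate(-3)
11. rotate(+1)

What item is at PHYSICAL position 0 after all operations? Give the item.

After op 1 (rotate(-2)): offset=3, physical=[A,B,C,D,E], logical=[D,E,A,B,C]
After op 2 (rotate(-2)): offset=1, physical=[A,B,C,D,E], logical=[B,C,D,E,A]
After op 3 (rotate(-3)): offset=3, physical=[A,B,C,D,E], logical=[D,E,A,B,C]
After op 4 (replace(2, 'c')): offset=3, physical=[c,B,C,D,E], logical=[D,E,c,B,C]
After op 5 (rotate(-3)): offset=0, physical=[c,B,C,D,E], logical=[c,B,C,D,E]
After op 6 (swap(4, 1)): offset=0, physical=[c,E,C,D,B], logical=[c,E,C,D,B]
After op 7 (swap(0, 4)): offset=0, physical=[B,E,C,D,c], logical=[B,E,C,D,c]
After op 8 (swap(2, 3)): offset=0, physical=[B,E,D,C,c], logical=[B,E,D,C,c]
After op 9 (replace(0, 'k')): offset=0, physical=[k,E,D,C,c], logical=[k,E,D,C,c]
After op 10 (rotate(-3)): offset=2, physical=[k,E,D,C,c], logical=[D,C,c,k,E]
After op 11 (rotate(+1)): offset=3, physical=[k,E,D,C,c], logical=[C,c,k,E,D]

Answer: k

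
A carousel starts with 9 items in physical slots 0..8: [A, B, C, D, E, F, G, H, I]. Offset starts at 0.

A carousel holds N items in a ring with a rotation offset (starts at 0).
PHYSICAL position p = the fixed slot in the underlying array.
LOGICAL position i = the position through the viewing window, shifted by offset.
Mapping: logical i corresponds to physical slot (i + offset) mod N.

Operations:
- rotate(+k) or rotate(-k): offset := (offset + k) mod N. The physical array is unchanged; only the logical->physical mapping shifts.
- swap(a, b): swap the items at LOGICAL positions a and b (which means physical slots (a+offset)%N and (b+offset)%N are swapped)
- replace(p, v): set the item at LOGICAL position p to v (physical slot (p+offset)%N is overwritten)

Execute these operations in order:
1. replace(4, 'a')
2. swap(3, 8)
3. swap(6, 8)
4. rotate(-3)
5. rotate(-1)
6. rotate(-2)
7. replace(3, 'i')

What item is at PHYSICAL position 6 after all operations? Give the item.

Answer: i

Derivation:
After op 1 (replace(4, 'a')): offset=0, physical=[A,B,C,D,a,F,G,H,I], logical=[A,B,C,D,a,F,G,H,I]
After op 2 (swap(3, 8)): offset=0, physical=[A,B,C,I,a,F,G,H,D], logical=[A,B,C,I,a,F,G,H,D]
After op 3 (swap(6, 8)): offset=0, physical=[A,B,C,I,a,F,D,H,G], logical=[A,B,C,I,a,F,D,H,G]
After op 4 (rotate(-3)): offset=6, physical=[A,B,C,I,a,F,D,H,G], logical=[D,H,G,A,B,C,I,a,F]
After op 5 (rotate(-1)): offset=5, physical=[A,B,C,I,a,F,D,H,G], logical=[F,D,H,G,A,B,C,I,a]
After op 6 (rotate(-2)): offset=3, physical=[A,B,C,I,a,F,D,H,G], logical=[I,a,F,D,H,G,A,B,C]
After op 7 (replace(3, 'i')): offset=3, physical=[A,B,C,I,a,F,i,H,G], logical=[I,a,F,i,H,G,A,B,C]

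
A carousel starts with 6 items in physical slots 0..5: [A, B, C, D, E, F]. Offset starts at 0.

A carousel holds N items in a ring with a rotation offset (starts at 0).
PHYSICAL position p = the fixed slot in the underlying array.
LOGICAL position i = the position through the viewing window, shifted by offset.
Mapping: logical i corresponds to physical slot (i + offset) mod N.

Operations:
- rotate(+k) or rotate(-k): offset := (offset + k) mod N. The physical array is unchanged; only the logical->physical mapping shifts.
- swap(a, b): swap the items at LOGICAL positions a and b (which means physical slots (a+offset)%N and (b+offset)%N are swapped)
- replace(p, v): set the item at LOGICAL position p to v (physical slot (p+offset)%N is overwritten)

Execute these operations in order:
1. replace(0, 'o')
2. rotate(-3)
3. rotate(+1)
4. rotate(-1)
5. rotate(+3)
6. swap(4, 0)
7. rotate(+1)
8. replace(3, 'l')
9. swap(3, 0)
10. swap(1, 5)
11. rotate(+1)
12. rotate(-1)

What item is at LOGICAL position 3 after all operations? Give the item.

After op 1 (replace(0, 'o')): offset=0, physical=[o,B,C,D,E,F], logical=[o,B,C,D,E,F]
After op 2 (rotate(-3)): offset=3, physical=[o,B,C,D,E,F], logical=[D,E,F,o,B,C]
After op 3 (rotate(+1)): offset=4, physical=[o,B,C,D,E,F], logical=[E,F,o,B,C,D]
After op 4 (rotate(-1)): offset=3, physical=[o,B,C,D,E,F], logical=[D,E,F,o,B,C]
After op 5 (rotate(+3)): offset=0, physical=[o,B,C,D,E,F], logical=[o,B,C,D,E,F]
After op 6 (swap(4, 0)): offset=0, physical=[E,B,C,D,o,F], logical=[E,B,C,D,o,F]
After op 7 (rotate(+1)): offset=1, physical=[E,B,C,D,o,F], logical=[B,C,D,o,F,E]
After op 8 (replace(3, 'l')): offset=1, physical=[E,B,C,D,l,F], logical=[B,C,D,l,F,E]
After op 9 (swap(3, 0)): offset=1, physical=[E,l,C,D,B,F], logical=[l,C,D,B,F,E]
After op 10 (swap(1, 5)): offset=1, physical=[C,l,E,D,B,F], logical=[l,E,D,B,F,C]
After op 11 (rotate(+1)): offset=2, physical=[C,l,E,D,B,F], logical=[E,D,B,F,C,l]
After op 12 (rotate(-1)): offset=1, physical=[C,l,E,D,B,F], logical=[l,E,D,B,F,C]

Answer: B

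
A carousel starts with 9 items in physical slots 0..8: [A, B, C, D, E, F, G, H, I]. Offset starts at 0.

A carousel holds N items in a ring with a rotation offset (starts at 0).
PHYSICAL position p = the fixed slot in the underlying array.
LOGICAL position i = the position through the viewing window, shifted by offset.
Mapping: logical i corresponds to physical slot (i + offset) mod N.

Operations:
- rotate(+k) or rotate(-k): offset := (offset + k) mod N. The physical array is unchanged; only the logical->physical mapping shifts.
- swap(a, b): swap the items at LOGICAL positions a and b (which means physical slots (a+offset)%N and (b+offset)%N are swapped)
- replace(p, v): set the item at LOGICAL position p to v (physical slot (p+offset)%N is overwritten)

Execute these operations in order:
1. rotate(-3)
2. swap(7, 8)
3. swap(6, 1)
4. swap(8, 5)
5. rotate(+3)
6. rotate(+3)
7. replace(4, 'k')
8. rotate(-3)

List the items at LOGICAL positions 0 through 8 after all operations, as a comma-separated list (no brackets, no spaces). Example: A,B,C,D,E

Answer: A,B,E,H,F,C,G,k,I

Derivation:
After op 1 (rotate(-3)): offset=6, physical=[A,B,C,D,E,F,G,H,I], logical=[G,H,I,A,B,C,D,E,F]
After op 2 (swap(7, 8)): offset=6, physical=[A,B,C,D,F,E,G,H,I], logical=[G,H,I,A,B,C,D,F,E]
After op 3 (swap(6, 1)): offset=6, physical=[A,B,C,H,F,E,G,D,I], logical=[G,D,I,A,B,C,H,F,E]
After op 4 (swap(8, 5)): offset=6, physical=[A,B,E,H,F,C,G,D,I], logical=[G,D,I,A,B,E,H,F,C]
After op 5 (rotate(+3)): offset=0, physical=[A,B,E,H,F,C,G,D,I], logical=[A,B,E,H,F,C,G,D,I]
After op 6 (rotate(+3)): offset=3, physical=[A,B,E,H,F,C,G,D,I], logical=[H,F,C,G,D,I,A,B,E]
After op 7 (replace(4, 'k')): offset=3, physical=[A,B,E,H,F,C,G,k,I], logical=[H,F,C,G,k,I,A,B,E]
After op 8 (rotate(-3)): offset=0, physical=[A,B,E,H,F,C,G,k,I], logical=[A,B,E,H,F,C,G,k,I]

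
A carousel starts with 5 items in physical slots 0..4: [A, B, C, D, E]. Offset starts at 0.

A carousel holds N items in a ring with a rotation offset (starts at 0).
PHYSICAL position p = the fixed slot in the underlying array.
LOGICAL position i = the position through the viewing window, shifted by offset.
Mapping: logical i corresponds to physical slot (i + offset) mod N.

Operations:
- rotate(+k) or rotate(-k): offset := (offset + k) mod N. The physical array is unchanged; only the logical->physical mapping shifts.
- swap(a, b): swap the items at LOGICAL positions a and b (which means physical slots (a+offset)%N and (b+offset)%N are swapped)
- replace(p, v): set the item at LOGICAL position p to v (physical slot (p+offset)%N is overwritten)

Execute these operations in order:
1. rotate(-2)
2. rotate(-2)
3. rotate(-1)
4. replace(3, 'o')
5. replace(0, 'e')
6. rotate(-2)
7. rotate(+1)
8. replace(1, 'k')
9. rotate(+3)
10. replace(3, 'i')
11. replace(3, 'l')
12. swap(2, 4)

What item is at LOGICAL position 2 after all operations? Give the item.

Answer: B

Derivation:
After op 1 (rotate(-2)): offset=3, physical=[A,B,C,D,E], logical=[D,E,A,B,C]
After op 2 (rotate(-2)): offset=1, physical=[A,B,C,D,E], logical=[B,C,D,E,A]
After op 3 (rotate(-1)): offset=0, physical=[A,B,C,D,E], logical=[A,B,C,D,E]
After op 4 (replace(3, 'o')): offset=0, physical=[A,B,C,o,E], logical=[A,B,C,o,E]
After op 5 (replace(0, 'e')): offset=0, physical=[e,B,C,o,E], logical=[e,B,C,o,E]
After op 6 (rotate(-2)): offset=3, physical=[e,B,C,o,E], logical=[o,E,e,B,C]
After op 7 (rotate(+1)): offset=4, physical=[e,B,C,o,E], logical=[E,e,B,C,o]
After op 8 (replace(1, 'k')): offset=4, physical=[k,B,C,o,E], logical=[E,k,B,C,o]
After op 9 (rotate(+3)): offset=2, physical=[k,B,C,o,E], logical=[C,o,E,k,B]
After op 10 (replace(3, 'i')): offset=2, physical=[i,B,C,o,E], logical=[C,o,E,i,B]
After op 11 (replace(3, 'l')): offset=2, physical=[l,B,C,o,E], logical=[C,o,E,l,B]
After op 12 (swap(2, 4)): offset=2, physical=[l,E,C,o,B], logical=[C,o,B,l,E]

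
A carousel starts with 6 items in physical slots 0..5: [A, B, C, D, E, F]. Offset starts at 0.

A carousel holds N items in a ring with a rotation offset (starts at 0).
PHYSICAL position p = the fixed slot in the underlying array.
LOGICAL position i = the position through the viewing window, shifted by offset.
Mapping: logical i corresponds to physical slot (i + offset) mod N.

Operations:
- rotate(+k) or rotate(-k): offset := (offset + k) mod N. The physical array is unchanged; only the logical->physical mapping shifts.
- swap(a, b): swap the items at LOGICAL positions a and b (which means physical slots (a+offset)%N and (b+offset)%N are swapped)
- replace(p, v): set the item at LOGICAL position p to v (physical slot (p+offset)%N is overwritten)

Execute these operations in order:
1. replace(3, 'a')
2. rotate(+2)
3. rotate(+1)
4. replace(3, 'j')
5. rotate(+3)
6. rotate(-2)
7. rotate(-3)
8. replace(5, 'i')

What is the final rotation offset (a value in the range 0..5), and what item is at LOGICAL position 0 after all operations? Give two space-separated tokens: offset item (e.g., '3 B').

After op 1 (replace(3, 'a')): offset=0, physical=[A,B,C,a,E,F], logical=[A,B,C,a,E,F]
After op 2 (rotate(+2)): offset=2, physical=[A,B,C,a,E,F], logical=[C,a,E,F,A,B]
After op 3 (rotate(+1)): offset=3, physical=[A,B,C,a,E,F], logical=[a,E,F,A,B,C]
After op 4 (replace(3, 'j')): offset=3, physical=[j,B,C,a,E,F], logical=[a,E,F,j,B,C]
After op 5 (rotate(+3)): offset=0, physical=[j,B,C,a,E,F], logical=[j,B,C,a,E,F]
After op 6 (rotate(-2)): offset=4, physical=[j,B,C,a,E,F], logical=[E,F,j,B,C,a]
After op 7 (rotate(-3)): offset=1, physical=[j,B,C,a,E,F], logical=[B,C,a,E,F,j]
After op 8 (replace(5, 'i')): offset=1, physical=[i,B,C,a,E,F], logical=[B,C,a,E,F,i]

Answer: 1 B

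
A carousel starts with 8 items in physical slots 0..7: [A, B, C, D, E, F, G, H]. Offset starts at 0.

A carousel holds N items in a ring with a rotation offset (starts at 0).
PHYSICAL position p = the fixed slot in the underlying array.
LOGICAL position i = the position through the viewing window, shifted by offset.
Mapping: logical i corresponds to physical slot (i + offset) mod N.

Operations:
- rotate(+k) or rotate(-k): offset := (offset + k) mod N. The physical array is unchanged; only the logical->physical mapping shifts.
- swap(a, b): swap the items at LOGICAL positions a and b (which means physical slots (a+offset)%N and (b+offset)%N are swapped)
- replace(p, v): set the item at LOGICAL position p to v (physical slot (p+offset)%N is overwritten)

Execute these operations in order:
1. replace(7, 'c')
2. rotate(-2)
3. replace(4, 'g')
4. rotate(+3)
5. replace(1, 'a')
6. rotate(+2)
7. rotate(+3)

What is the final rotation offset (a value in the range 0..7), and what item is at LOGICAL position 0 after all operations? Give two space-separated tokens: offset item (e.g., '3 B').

After op 1 (replace(7, 'c')): offset=0, physical=[A,B,C,D,E,F,G,c], logical=[A,B,C,D,E,F,G,c]
After op 2 (rotate(-2)): offset=6, physical=[A,B,C,D,E,F,G,c], logical=[G,c,A,B,C,D,E,F]
After op 3 (replace(4, 'g')): offset=6, physical=[A,B,g,D,E,F,G,c], logical=[G,c,A,B,g,D,E,F]
After op 4 (rotate(+3)): offset=1, physical=[A,B,g,D,E,F,G,c], logical=[B,g,D,E,F,G,c,A]
After op 5 (replace(1, 'a')): offset=1, physical=[A,B,a,D,E,F,G,c], logical=[B,a,D,E,F,G,c,A]
After op 6 (rotate(+2)): offset=3, physical=[A,B,a,D,E,F,G,c], logical=[D,E,F,G,c,A,B,a]
After op 7 (rotate(+3)): offset=6, physical=[A,B,a,D,E,F,G,c], logical=[G,c,A,B,a,D,E,F]

Answer: 6 G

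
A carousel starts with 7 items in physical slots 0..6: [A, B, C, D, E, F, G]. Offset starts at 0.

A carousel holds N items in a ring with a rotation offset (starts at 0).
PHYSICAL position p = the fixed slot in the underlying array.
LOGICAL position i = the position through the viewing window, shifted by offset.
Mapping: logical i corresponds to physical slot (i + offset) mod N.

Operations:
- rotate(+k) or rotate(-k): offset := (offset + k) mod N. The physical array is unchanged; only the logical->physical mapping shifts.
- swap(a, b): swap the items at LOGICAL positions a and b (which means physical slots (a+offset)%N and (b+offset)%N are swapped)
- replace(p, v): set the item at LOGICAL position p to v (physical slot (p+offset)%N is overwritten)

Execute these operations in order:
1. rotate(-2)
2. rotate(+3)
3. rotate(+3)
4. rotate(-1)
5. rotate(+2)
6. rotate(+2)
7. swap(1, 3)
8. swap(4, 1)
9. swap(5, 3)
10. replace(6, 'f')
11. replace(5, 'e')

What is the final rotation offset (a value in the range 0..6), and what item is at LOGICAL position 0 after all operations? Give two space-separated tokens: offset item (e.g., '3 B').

Answer: 0 A

Derivation:
After op 1 (rotate(-2)): offset=5, physical=[A,B,C,D,E,F,G], logical=[F,G,A,B,C,D,E]
After op 2 (rotate(+3)): offset=1, physical=[A,B,C,D,E,F,G], logical=[B,C,D,E,F,G,A]
After op 3 (rotate(+3)): offset=4, physical=[A,B,C,D,E,F,G], logical=[E,F,G,A,B,C,D]
After op 4 (rotate(-1)): offset=3, physical=[A,B,C,D,E,F,G], logical=[D,E,F,G,A,B,C]
After op 5 (rotate(+2)): offset=5, physical=[A,B,C,D,E,F,G], logical=[F,G,A,B,C,D,E]
After op 6 (rotate(+2)): offset=0, physical=[A,B,C,D,E,F,G], logical=[A,B,C,D,E,F,G]
After op 7 (swap(1, 3)): offset=0, physical=[A,D,C,B,E,F,G], logical=[A,D,C,B,E,F,G]
After op 8 (swap(4, 1)): offset=0, physical=[A,E,C,B,D,F,G], logical=[A,E,C,B,D,F,G]
After op 9 (swap(5, 3)): offset=0, physical=[A,E,C,F,D,B,G], logical=[A,E,C,F,D,B,G]
After op 10 (replace(6, 'f')): offset=0, physical=[A,E,C,F,D,B,f], logical=[A,E,C,F,D,B,f]
After op 11 (replace(5, 'e')): offset=0, physical=[A,E,C,F,D,e,f], logical=[A,E,C,F,D,e,f]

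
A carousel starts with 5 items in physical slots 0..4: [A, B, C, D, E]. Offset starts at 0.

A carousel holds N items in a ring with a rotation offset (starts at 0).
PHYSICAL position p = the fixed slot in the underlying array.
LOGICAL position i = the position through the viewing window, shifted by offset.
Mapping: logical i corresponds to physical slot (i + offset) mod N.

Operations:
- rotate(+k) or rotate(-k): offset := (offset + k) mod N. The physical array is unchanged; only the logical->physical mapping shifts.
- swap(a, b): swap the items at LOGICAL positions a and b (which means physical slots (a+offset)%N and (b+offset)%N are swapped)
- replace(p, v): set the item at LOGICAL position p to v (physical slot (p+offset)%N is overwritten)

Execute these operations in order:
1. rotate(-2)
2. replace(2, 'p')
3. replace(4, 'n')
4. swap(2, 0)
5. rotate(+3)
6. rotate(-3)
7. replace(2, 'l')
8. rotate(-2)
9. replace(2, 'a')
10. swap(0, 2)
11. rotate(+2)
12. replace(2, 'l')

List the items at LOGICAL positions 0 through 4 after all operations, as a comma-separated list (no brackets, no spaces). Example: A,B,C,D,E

After op 1 (rotate(-2)): offset=3, physical=[A,B,C,D,E], logical=[D,E,A,B,C]
After op 2 (replace(2, 'p')): offset=3, physical=[p,B,C,D,E], logical=[D,E,p,B,C]
After op 3 (replace(4, 'n')): offset=3, physical=[p,B,n,D,E], logical=[D,E,p,B,n]
After op 4 (swap(2, 0)): offset=3, physical=[D,B,n,p,E], logical=[p,E,D,B,n]
After op 5 (rotate(+3)): offset=1, physical=[D,B,n,p,E], logical=[B,n,p,E,D]
After op 6 (rotate(-3)): offset=3, physical=[D,B,n,p,E], logical=[p,E,D,B,n]
After op 7 (replace(2, 'l')): offset=3, physical=[l,B,n,p,E], logical=[p,E,l,B,n]
After op 8 (rotate(-2)): offset=1, physical=[l,B,n,p,E], logical=[B,n,p,E,l]
After op 9 (replace(2, 'a')): offset=1, physical=[l,B,n,a,E], logical=[B,n,a,E,l]
After op 10 (swap(0, 2)): offset=1, physical=[l,a,n,B,E], logical=[a,n,B,E,l]
After op 11 (rotate(+2)): offset=3, physical=[l,a,n,B,E], logical=[B,E,l,a,n]
After op 12 (replace(2, 'l')): offset=3, physical=[l,a,n,B,E], logical=[B,E,l,a,n]

Answer: B,E,l,a,n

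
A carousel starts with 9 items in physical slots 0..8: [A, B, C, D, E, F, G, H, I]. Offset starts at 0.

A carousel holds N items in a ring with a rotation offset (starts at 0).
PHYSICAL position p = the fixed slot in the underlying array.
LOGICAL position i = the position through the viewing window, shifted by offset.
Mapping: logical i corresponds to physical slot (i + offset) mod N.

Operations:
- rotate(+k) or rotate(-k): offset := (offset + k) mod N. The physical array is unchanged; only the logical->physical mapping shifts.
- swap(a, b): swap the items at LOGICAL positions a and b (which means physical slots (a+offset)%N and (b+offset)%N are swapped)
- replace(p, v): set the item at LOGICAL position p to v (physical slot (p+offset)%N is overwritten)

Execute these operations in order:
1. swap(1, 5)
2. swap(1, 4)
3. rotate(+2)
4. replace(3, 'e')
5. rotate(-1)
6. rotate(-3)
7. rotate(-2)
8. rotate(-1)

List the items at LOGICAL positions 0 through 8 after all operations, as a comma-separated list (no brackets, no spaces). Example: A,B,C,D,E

After op 1 (swap(1, 5)): offset=0, physical=[A,F,C,D,E,B,G,H,I], logical=[A,F,C,D,E,B,G,H,I]
After op 2 (swap(1, 4)): offset=0, physical=[A,E,C,D,F,B,G,H,I], logical=[A,E,C,D,F,B,G,H,I]
After op 3 (rotate(+2)): offset=2, physical=[A,E,C,D,F,B,G,H,I], logical=[C,D,F,B,G,H,I,A,E]
After op 4 (replace(3, 'e')): offset=2, physical=[A,E,C,D,F,e,G,H,I], logical=[C,D,F,e,G,H,I,A,E]
After op 5 (rotate(-1)): offset=1, physical=[A,E,C,D,F,e,G,H,I], logical=[E,C,D,F,e,G,H,I,A]
After op 6 (rotate(-3)): offset=7, physical=[A,E,C,D,F,e,G,H,I], logical=[H,I,A,E,C,D,F,e,G]
After op 7 (rotate(-2)): offset=5, physical=[A,E,C,D,F,e,G,H,I], logical=[e,G,H,I,A,E,C,D,F]
After op 8 (rotate(-1)): offset=4, physical=[A,E,C,D,F,e,G,H,I], logical=[F,e,G,H,I,A,E,C,D]

Answer: F,e,G,H,I,A,E,C,D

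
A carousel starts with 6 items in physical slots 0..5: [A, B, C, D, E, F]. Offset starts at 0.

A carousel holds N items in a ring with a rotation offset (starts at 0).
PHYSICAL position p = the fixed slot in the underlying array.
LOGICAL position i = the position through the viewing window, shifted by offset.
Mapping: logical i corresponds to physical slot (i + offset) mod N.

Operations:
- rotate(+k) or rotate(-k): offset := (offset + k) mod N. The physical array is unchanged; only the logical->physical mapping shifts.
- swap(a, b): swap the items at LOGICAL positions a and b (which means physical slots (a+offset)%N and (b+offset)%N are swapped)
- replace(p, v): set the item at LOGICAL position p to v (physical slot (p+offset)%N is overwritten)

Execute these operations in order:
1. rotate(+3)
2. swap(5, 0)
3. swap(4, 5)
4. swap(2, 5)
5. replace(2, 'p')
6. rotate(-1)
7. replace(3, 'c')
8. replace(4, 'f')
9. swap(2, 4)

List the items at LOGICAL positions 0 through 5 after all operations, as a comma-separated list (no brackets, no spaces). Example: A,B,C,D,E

After op 1 (rotate(+3)): offset=3, physical=[A,B,C,D,E,F], logical=[D,E,F,A,B,C]
After op 2 (swap(5, 0)): offset=3, physical=[A,B,D,C,E,F], logical=[C,E,F,A,B,D]
After op 3 (swap(4, 5)): offset=3, physical=[A,D,B,C,E,F], logical=[C,E,F,A,D,B]
After op 4 (swap(2, 5)): offset=3, physical=[A,D,F,C,E,B], logical=[C,E,B,A,D,F]
After op 5 (replace(2, 'p')): offset=3, physical=[A,D,F,C,E,p], logical=[C,E,p,A,D,F]
After op 6 (rotate(-1)): offset=2, physical=[A,D,F,C,E,p], logical=[F,C,E,p,A,D]
After op 7 (replace(3, 'c')): offset=2, physical=[A,D,F,C,E,c], logical=[F,C,E,c,A,D]
After op 8 (replace(4, 'f')): offset=2, physical=[f,D,F,C,E,c], logical=[F,C,E,c,f,D]
After op 9 (swap(2, 4)): offset=2, physical=[E,D,F,C,f,c], logical=[F,C,f,c,E,D]

Answer: F,C,f,c,E,D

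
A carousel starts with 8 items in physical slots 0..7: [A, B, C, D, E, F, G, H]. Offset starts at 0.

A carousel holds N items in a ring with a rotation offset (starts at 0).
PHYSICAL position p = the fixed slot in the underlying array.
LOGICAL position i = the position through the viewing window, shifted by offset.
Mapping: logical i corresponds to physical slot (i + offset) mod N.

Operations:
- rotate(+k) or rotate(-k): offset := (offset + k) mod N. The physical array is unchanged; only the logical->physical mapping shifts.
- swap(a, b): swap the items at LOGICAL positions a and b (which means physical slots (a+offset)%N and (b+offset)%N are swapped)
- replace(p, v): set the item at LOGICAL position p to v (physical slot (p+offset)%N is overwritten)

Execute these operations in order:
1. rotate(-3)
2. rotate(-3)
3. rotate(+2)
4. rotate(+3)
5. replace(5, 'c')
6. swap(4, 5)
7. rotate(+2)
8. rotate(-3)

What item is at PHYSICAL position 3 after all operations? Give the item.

Answer: c

Derivation:
After op 1 (rotate(-3)): offset=5, physical=[A,B,C,D,E,F,G,H], logical=[F,G,H,A,B,C,D,E]
After op 2 (rotate(-3)): offset=2, physical=[A,B,C,D,E,F,G,H], logical=[C,D,E,F,G,H,A,B]
After op 3 (rotate(+2)): offset=4, physical=[A,B,C,D,E,F,G,H], logical=[E,F,G,H,A,B,C,D]
After op 4 (rotate(+3)): offset=7, physical=[A,B,C,D,E,F,G,H], logical=[H,A,B,C,D,E,F,G]
After op 5 (replace(5, 'c')): offset=7, physical=[A,B,C,D,c,F,G,H], logical=[H,A,B,C,D,c,F,G]
After op 6 (swap(4, 5)): offset=7, physical=[A,B,C,c,D,F,G,H], logical=[H,A,B,C,c,D,F,G]
After op 7 (rotate(+2)): offset=1, physical=[A,B,C,c,D,F,G,H], logical=[B,C,c,D,F,G,H,A]
After op 8 (rotate(-3)): offset=6, physical=[A,B,C,c,D,F,G,H], logical=[G,H,A,B,C,c,D,F]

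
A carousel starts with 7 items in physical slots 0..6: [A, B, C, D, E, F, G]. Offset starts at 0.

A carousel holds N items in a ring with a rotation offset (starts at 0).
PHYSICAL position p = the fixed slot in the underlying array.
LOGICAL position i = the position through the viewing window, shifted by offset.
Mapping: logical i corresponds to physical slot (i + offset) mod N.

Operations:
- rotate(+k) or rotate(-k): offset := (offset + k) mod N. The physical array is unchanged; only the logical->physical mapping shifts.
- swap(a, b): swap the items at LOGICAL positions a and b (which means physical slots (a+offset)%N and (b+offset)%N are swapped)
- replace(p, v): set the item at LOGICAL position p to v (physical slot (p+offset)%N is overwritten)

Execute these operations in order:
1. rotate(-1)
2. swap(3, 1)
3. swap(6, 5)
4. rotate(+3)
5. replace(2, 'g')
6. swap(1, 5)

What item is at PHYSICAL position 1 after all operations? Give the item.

After op 1 (rotate(-1)): offset=6, physical=[A,B,C,D,E,F,G], logical=[G,A,B,C,D,E,F]
After op 2 (swap(3, 1)): offset=6, physical=[C,B,A,D,E,F,G], logical=[G,C,B,A,D,E,F]
After op 3 (swap(6, 5)): offset=6, physical=[C,B,A,D,F,E,G], logical=[G,C,B,A,D,F,E]
After op 4 (rotate(+3)): offset=2, physical=[C,B,A,D,F,E,G], logical=[A,D,F,E,G,C,B]
After op 5 (replace(2, 'g')): offset=2, physical=[C,B,A,D,g,E,G], logical=[A,D,g,E,G,C,B]
After op 6 (swap(1, 5)): offset=2, physical=[D,B,A,C,g,E,G], logical=[A,C,g,E,G,D,B]

Answer: B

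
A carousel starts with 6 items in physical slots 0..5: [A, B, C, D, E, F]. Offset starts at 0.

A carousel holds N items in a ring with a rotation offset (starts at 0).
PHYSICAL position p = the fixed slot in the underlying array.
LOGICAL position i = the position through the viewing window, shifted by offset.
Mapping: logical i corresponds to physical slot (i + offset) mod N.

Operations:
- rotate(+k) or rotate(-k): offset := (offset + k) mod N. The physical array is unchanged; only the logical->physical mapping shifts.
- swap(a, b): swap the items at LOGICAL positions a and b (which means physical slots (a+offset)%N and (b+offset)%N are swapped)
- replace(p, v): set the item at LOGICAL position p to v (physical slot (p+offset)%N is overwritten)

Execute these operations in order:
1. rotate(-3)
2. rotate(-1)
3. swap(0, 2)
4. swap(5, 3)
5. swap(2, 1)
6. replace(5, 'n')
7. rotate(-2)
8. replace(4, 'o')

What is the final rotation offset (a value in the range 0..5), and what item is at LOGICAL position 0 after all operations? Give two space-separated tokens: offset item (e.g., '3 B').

After op 1 (rotate(-3)): offset=3, physical=[A,B,C,D,E,F], logical=[D,E,F,A,B,C]
After op 2 (rotate(-1)): offset=2, physical=[A,B,C,D,E,F], logical=[C,D,E,F,A,B]
After op 3 (swap(0, 2)): offset=2, physical=[A,B,E,D,C,F], logical=[E,D,C,F,A,B]
After op 4 (swap(5, 3)): offset=2, physical=[A,F,E,D,C,B], logical=[E,D,C,B,A,F]
After op 5 (swap(2, 1)): offset=2, physical=[A,F,E,C,D,B], logical=[E,C,D,B,A,F]
After op 6 (replace(5, 'n')): offset=2, physical=[A,n,E,C,D,B], logical=[E,C,D,B,A,n]
After op 7 (rotate(-2)): offset=0, physical=[A,n,E,C,D,B], logical=[A,n,E,C,D,B]
After op 8 (replace(4, 'o')): offset=0, physical=[A,n,E,C,o,B], logical=[A,n,E,C,o,B]

Answer: 0 A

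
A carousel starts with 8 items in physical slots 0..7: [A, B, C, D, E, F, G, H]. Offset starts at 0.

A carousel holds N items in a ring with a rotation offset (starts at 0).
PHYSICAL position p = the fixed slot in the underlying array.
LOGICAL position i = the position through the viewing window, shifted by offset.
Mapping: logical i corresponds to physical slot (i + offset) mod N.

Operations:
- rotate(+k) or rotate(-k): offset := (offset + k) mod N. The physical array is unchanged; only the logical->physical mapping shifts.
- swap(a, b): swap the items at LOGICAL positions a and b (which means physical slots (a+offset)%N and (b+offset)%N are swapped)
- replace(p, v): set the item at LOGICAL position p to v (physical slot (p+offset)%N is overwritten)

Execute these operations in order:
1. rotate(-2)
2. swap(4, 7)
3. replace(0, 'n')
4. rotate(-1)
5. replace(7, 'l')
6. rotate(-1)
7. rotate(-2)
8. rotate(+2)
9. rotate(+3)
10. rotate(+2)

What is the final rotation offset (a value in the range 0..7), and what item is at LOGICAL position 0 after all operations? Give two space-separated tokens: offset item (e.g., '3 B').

Answer: 1 B

Derivation:
After op 1 (rotate(-2)): offset=6, physical=[A,B,C,D,E,F,G,H], logical=[G,H,A,B,C,D,E,F]
After op 2 (swap(4, 7)): offset=6, physical=[A,B,F,D,E,C,G,H], logical=[G,H,A,B,F,D,E,C]
After op 3 (replace(0, 'n')): offset=6, physical=[A,B,F,D,E,C,n,H], logical=[n,H,A,B,F,D,E,C]
After op 4 (rotate(-1)): offset=5, physical=[A,B,F,D,E,C,n,H], logical=[C,n,H,A,B,F,D,E]
After op 5 (replace(7, 'l')): offset=5, physical=[A,B,F,D,l,C,n,H], logical=[C,n,H,A,B,F,D,l]
After op 6 (rotate(-1)): offset=4, physical=[A,B,F,D,l,C,n,H], logical=[l,C,n,H,A,B,F,D]
After op 7 (rotate(-2)): offset=2, physical=[A,B,F,D,l,C,n,H], logical=[F,D,l,C,n,H,A,B]
After op 8 (rotate(+2)): offset=4, physical=[A,B,F,D,l,C,n,H], logical=[l,C,n,H,A,B,F,D]
After op 9 (rotate(+3)): offset=7, physical=[A,B,F,D,l,C,n,H], logical=[H,A,B,F,D,l,C,n]
After op 10 (rotate(+2)): offset=1, physical=[A,B,F,D,l,C,n,H], logical=[B,F,D,l,C,n,H,A]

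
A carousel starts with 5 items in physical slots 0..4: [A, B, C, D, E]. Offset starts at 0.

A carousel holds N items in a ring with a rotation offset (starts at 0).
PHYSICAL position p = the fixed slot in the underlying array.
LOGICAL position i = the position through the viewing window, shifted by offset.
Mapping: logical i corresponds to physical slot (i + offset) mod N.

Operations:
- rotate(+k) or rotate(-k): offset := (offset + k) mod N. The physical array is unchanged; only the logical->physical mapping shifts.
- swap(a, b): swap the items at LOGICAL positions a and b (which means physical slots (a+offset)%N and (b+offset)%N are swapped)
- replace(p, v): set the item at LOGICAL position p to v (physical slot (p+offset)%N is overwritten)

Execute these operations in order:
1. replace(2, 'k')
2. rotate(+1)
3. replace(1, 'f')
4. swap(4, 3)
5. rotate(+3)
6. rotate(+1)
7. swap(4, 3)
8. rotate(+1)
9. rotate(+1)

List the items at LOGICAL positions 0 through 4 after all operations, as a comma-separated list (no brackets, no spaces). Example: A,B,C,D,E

After op 1 (replace(2, 'k')): offset=0, physical=[A,B,k,D,E], logical=[A,B,k,D,E]
After op 2 (rotate(+1)): offset=1, physical=[A,B,k,D,E], logical=[B,k,D,E,A]
After op 3 (replace(1, 'f')): offset=1, physical=[A,B,f,D,E], logical=[B,f,D,E,A]
After op 4 (swap(4, 3)): offset=1, physical=[E,B,f,D,A], logical=[B,f,D,A,E]
After op 5 (rotate(+3)): offset=4, physical=[E,B,f,D,A], logical=[A,E,B,f,D]
After op 6 (rotate(+1)): offset=0, physical=[E,B,f,D,A], logical=[E,B,f,D,A]
After op 7 (swap(4, 3)): offset=0, physical=[E,B,f,A,D], logical=[E,B,f,A,D]
After op 8 (rotate(+1)): offset=1, physical=[E,B,f,A,D], logical=[B,f,A,D,E]
After op 9 (rotate(+1)): offset=2, physical=[E,B,f,A,D], logical=[f,A,D,E,B]

Answer: f,A,D,E,B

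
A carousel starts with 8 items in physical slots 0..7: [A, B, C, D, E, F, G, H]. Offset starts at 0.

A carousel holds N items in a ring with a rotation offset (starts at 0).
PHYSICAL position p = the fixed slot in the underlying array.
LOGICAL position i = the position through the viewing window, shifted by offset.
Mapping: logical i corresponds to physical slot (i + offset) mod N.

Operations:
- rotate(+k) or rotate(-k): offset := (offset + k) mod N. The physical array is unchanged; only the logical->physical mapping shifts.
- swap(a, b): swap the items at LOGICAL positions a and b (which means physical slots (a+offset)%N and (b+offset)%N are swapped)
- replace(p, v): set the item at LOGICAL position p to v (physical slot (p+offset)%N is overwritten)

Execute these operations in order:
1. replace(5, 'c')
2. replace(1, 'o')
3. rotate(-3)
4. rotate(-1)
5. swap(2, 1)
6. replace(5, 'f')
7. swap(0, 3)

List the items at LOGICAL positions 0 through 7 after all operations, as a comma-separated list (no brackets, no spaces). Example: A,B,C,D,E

After op 1 (replace(5, 'c')): offset=0, physical=[A,B,C,D,E,c,G,H], logical=[A,B,C,D,E,c,G,H]
After op 2 (replace(1, 'o')): offset=0, physical=[A,o,C,D,E,c,G,H], logical=[A,o,C,D,E,c,G,H]
After op 3 (rotate(-3)): offset=5, physical=[A,o,C,D,E,c,G,H], logical=[c,G,H,A,o,C,D,E]
After op 4 (rotate(-1)): offset=4, physical=[A,o,C,D,E,c,G,H], logical=[E,c,G,H,A,o,C,D]
After op 5 (swap(2, 1)): offset=4, physical=[A,o,C,D,E,G,c,H], logical=[E,G,c,H,A,o,C,D]
After op 6 (replace(5, 'f')): offset=4, physical=[A,f,C,D,E,G,c,H], logical=[E,G,c,H,A,f,C,D]
After op 7 (swap(0, 3)): offset=4, physical=[A,f,C,D,H,G,c,E], logical=[H,G,c,E,A,f,C,D]

Answer: H,G,c,E,A,f,C,D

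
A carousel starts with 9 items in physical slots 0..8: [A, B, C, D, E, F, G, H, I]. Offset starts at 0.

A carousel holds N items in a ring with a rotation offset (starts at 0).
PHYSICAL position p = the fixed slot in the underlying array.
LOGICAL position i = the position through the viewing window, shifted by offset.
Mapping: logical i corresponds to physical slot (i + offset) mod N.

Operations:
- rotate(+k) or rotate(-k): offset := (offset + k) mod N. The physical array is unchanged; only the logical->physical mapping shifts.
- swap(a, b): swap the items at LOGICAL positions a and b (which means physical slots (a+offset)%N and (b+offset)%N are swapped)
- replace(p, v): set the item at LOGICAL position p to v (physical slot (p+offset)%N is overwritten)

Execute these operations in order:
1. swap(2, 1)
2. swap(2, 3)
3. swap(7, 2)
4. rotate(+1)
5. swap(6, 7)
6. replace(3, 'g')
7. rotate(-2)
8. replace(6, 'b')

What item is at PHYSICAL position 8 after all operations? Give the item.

Answer: D

Derivation:
After op 1 (swap(2, 1)): offset=0, physical=[A,C,B,D,E,F,G,H,I], logical=[A,C,B,D,E,F,G,H,I]
After op 2 (swap(2, 3)): offset=0, physical=[A,C,D,B,E,F,G,H,I], logical=[A,C,D,B,E,F,G,H,I]
After op 3 (swap(7, 2)): offset=0, physical=[A,C,H,B,E,F,G,D,I], logical=[A,C,H,B,E,F,G,D,I]
After op 4 (rotate(+1)): offset=1, physical=[A,C,H,B,E,F,G,D,I], logical=[C,H,B,E,F,G,D,I,A]
After op 5 (swap(6, 7)): offset=1, physical=[A,C,H,B,E,F,G,I,D], logical=[C,H,B,E,F,G,I,D,A]
After op 6 (replace(3, 'g')): offset=1, physical=[A,C,H,B,g,F,G,I,D], logical=[C,H,B,g,F,G,I,D,A]
After op 7 (rotate(-2)): offset=8, physical=[A,C,H,B,g,F,G,I,D], logical=[D,A,C,H,B,g,F,G,I]
After op 8 (replace(6, 'b')): offset=8, physical=[A,C,H,B,g,b,G,I,D], logical=[D,A,C,H,B,g,b,G,I]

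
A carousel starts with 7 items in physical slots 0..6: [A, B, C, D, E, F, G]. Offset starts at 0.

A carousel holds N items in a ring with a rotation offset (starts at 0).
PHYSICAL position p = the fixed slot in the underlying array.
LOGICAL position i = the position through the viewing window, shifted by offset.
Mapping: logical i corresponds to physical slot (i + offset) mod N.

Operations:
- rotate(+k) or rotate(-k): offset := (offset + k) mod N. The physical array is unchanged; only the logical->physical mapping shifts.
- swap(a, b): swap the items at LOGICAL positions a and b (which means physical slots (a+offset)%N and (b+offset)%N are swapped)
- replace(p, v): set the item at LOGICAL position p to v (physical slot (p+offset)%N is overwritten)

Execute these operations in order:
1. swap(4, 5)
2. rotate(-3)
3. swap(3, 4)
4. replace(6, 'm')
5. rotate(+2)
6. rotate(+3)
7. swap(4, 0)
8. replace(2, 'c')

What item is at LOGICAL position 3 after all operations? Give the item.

After op 1 (swap(4, 5)): offset=0, physical=[A,B,C,D,F,E,G], logical=[A,B,C,D,F,E,G]
After op 2 (rotate(-3)): offset=4, physical=[A,B,C,D,F,E,G], logical=[F,E,G,A,B,C,D]
After op 3 (swap(3, 4)): offset=4, physical=[B,A,C,D,F,E,G], logical=[F,E,G,B,A,C,D]
After op 4 (replace(6, 'm')): offset=4, physical=[B,A,C,m,F,E,G], logical=[F,E,G,B,A,C,m]
After op 5 (rotate(+2)): offset=6, physical=[B,A,C,m,F,E,G], logical=[G,B,A,C,m,F,E]
After op 6 (rotate(+3)): offset=2, physical=[B,A,C,m,F,E,G], logical=[C,m,F,E,G,B,A]
After op 7 (swap(4, 0)): offset=2, physical=[B,A,G,m,F,E,C], logical=[G,m,F,E,C,B,A]
After op 8 (replace(2, 'c')): offset=2, physical=[B,A,G,m,c,E,C], logical=[G,m,c,E,C,B,A]

Answer: E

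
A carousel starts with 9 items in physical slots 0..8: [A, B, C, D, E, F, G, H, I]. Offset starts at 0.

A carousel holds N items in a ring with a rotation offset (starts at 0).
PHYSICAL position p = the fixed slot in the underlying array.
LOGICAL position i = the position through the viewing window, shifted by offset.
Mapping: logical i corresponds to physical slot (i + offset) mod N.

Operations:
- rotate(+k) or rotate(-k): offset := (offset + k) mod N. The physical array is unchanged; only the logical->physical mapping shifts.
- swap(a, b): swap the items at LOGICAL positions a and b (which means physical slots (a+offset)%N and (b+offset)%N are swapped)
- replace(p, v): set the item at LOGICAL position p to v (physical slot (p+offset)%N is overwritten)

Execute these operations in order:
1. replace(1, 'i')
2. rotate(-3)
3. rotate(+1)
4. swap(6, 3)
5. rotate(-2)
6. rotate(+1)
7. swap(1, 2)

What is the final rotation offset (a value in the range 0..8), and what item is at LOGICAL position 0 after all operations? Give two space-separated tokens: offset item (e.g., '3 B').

Answer: 6 G

Derivation:
After op 1 (replace(1, 'i')): offset=0, physical=[A,i,C,D,E,F,G,H,I], logical=[A,i,C,D,E,F,G,H,I]
After op 2 (rotate(-3)): offset=6, physical=[A,i,C,D,E,F,G,H,I], logical=[G,H,I,A,i,C,D,E,F]
After op 3 (rotate(+1)): offset=7, physical=[A,i,C,D,E,F,G,H,I], logical=[H,I,A,i,C,D,E,F,G]
After op 4 (swap(6, 3)): offset=7, physical=[A,E,C,D,i,F,G,H,I], logical=[H,I,A,E,C,D,i,F,G]
After op 5 (rotate(-2)): offset=5, physical=[A,E,C,D,i,F,G,H,I], logical=[F,G,H,I,A,E,C,D,i]
After op 6 (rotate(+1)): offset=6, physical=[A,E,C,D,i,F,G,H,I], logical=[G,H,I,A,E,C,D,i,F]
After op 7 (swap(1, 2)): offset=6, physical=[A,E,C,D,i,F,G,I,H], logical=[G,I,H,A,E,C,D,i,F]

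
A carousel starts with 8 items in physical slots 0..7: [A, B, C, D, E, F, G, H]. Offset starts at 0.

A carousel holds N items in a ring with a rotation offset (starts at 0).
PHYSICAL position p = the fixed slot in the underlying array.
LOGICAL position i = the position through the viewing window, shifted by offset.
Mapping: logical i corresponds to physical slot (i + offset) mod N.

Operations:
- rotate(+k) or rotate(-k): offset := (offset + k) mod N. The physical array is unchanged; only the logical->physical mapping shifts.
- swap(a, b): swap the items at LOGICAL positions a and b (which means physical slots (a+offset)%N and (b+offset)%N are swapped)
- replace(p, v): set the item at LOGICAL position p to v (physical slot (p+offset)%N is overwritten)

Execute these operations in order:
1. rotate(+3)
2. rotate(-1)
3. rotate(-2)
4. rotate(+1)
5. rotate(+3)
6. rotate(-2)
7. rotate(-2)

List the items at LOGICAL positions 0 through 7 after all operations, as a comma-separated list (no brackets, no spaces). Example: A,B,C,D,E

Answer: A,B,C,D,E,F,G,H

Derivation:
After op 1 (rotate(+3)): offset=3, physical=[A,B,C,D,E,F,G,H], logical=[D,E,F,G,H,A,B,C]
After op 2 (rotate(-1)): offset=2, physical=[A,B,C,D,E,F,G,H], logical=[C,D,E,F,G,H,A,B]
After op 3 (rotate(-2)): offset=0, physical=[A,B,C,D,E,F,G,H], logical=[A,B,C,D,E,F,G,H]
After op 4 (rotate(+1)): offset=1, physical=[A,B,C,D,E,F,G,H], logical=[B,C,D,E,F,G,H,A]
After op 5 (rotate(+3)): offset=4, physical=[A,B,C,D,E,F,G,H], logical=[E,F,G,H,A,B,C,D]
After op 6 (rotate(-2)): offset=2, physical=[A,B,C,D,E,F,G,H], logical=[C,D,E,F,G,H,A,B]
After op 7 (rotate(-2)): offset=0, physical=[A,B,C,D,E,F,G,H], logical=[A,B,C,D,E,F,G,H]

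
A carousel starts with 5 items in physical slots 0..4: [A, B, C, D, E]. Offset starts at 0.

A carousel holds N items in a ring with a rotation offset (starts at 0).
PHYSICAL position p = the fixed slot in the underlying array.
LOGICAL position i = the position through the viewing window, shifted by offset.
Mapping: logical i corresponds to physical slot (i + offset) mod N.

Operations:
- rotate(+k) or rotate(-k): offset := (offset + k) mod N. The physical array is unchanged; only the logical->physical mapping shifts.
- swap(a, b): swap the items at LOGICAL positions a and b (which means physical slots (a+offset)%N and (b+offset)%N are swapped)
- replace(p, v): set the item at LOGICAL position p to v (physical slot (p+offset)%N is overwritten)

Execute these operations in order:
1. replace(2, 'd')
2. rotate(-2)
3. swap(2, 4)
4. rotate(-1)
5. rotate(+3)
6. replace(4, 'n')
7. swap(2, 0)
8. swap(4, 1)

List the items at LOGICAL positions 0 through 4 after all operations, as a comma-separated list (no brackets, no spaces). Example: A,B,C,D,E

Answer: A,n,d,D,B

Derivation:
After op 1 (replace(2, 'd')): offset=0, physical=[A,B,d,D,E], logical=[A,B,d,D,E]
After op 2 (rotate(-2)): offset=3, physical=[A,B,d,D,E], logical=[D,E,A,B,d]
After op 3 (swap(2, 4)): offset=3, physical=[d,B,A,D,E], logical=[D,E,d,B,A]
After op 4 (rotate(-1)): offset=2, physical=[d,B,A,D,E], logical=[A,D,E,d,B]
After op 5 (rotate(+3)): offset=0, physical=[d,B,A,D,E], logical=[d,B,A,D,E]
After op 6 (replace(4, 'n')): offset=0, physical=[d,B,A,D,n], logical=[d,B,A,D,n]
After op 7 (swap(2, 0)): offset=0, physical=[A,B,d,D,n], logical=[A,B,d,D,n]
After op 8 (swap(4, 1)): offset=0, physical=[A,n,d,D,B], logical=[A,n,d,D,B]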